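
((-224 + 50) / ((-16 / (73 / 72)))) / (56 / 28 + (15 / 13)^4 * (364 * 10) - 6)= 4651049 / 2719912704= 0.00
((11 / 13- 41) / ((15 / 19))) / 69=-1102 / 1495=-0.74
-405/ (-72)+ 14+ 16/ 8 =173/ 8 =21.62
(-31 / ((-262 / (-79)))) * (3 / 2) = -7347 / 524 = -14.02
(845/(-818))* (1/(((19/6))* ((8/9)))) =-22815/62168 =-0.37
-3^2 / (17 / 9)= -81 / 17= -4.76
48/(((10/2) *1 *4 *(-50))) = -0.05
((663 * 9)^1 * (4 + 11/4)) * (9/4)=1449981/16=90623.81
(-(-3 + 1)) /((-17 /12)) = -24 /17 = -1.41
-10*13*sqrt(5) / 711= -130*sqrt(5) / 711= -0.41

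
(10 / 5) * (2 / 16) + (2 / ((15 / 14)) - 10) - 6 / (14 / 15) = -6011 / 420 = -14.31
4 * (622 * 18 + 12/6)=44792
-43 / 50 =-0.86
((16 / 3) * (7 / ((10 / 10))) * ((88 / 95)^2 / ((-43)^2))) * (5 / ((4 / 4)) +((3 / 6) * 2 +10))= 13877248 / 50061675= 0.28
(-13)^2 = 169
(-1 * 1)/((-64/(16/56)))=1/224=0.00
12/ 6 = 2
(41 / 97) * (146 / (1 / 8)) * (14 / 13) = 670432 / 1261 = 531.67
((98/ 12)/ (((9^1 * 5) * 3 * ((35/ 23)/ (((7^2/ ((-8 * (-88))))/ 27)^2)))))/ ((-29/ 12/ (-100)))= 386561/ 35362635264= 0.00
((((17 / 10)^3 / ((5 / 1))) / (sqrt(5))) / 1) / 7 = 0.06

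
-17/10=-1.70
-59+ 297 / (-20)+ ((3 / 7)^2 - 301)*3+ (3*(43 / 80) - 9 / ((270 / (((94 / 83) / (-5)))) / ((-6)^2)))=-974.41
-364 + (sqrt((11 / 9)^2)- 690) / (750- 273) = -1568851 / 4293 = -365.44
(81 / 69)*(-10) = -11.74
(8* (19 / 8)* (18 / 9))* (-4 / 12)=-38 / 3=-12.67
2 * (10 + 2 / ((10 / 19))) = 138 / 5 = 27.60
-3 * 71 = -213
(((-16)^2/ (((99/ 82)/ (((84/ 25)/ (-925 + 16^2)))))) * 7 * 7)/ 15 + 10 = 53987726/ 8278875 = 6.52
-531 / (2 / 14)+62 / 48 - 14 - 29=-90209 / 24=-3758.71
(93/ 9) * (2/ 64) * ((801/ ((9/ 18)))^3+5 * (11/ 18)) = 2294149599769/ 1728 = 1327632870.24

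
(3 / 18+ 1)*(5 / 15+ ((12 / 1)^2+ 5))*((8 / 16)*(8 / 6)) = 3136 / 27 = 116.15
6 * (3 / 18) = 1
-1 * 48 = -48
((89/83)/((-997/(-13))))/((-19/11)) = -12727/1572269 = -0.01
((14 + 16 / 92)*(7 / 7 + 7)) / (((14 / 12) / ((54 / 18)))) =46944 / 161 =291.58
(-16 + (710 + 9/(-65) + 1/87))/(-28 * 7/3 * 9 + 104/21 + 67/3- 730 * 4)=-27466964/137784075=-0.20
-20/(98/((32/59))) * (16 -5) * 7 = -3520/413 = -8.52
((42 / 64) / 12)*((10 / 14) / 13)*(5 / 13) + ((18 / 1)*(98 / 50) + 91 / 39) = 37.61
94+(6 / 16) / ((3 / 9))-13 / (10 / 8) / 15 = 56659 / 600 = 94.43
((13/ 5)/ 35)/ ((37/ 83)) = 1079/ 6475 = 0.17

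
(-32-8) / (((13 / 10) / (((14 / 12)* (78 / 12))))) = -700 / 3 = -233.33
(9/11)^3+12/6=3391/1331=2.55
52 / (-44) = -13 / 11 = -1.18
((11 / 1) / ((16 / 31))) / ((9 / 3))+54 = 2933 / 48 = 61.10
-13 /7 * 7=-13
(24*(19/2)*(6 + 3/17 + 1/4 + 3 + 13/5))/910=233073/77350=3.01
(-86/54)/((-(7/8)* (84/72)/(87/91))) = 19952/13377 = 1.49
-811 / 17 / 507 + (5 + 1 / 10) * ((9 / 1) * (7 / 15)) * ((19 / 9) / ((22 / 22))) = 19447009 / 430950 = 45.13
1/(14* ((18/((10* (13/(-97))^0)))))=5/126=0.04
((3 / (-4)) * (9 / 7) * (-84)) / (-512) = -0.16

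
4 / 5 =0.80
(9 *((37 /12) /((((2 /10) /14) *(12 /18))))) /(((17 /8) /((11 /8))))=128205 /68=1885.37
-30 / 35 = -6 / 7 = -0.86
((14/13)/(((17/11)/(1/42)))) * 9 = 33/221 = 0.15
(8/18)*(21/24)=7/18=0.39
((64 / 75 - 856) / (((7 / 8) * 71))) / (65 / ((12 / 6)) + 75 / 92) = -0.41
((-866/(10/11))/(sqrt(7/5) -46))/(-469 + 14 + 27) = -109549/2262622 -4763 * sqrt(35)/22626220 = -0.05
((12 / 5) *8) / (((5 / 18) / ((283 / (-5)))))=-489024 / 125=-3912.19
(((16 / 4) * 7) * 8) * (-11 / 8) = -308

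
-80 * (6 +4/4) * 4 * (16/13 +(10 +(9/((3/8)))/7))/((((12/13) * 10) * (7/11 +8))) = -411.90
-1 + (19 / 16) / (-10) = -179 / 160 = -1.12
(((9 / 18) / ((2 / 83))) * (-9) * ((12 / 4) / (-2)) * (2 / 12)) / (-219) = -249 / 1168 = -0.21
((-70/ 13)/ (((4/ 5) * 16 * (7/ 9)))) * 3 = -1.62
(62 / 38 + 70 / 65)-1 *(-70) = 72.71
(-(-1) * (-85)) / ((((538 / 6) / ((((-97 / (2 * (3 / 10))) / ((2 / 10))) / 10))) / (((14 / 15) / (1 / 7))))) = 404005 / 807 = 500.63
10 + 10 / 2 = 15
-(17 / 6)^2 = -289 / 36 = -8.03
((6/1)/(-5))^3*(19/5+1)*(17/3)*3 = -88128/625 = -141.00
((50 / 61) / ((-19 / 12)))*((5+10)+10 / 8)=-8.41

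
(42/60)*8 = 28/5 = 5.60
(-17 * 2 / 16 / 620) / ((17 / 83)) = -83 / 4960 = -0.02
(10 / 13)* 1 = 10 / 13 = 0.77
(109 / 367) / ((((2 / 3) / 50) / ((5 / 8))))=40875 / 2936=13.92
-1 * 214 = -214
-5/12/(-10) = 1/24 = 0.04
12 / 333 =4 / 111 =0.04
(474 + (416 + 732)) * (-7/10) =-5677/5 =-1135.40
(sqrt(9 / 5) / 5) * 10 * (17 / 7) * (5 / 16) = 51 * sqrt(5) / 56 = 2.04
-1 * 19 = -19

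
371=371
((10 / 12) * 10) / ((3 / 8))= 200 / 9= 22.22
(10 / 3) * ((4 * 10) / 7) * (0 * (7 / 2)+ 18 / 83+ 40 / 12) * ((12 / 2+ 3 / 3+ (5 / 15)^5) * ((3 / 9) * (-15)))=-3009136000 / 1270647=-2368.19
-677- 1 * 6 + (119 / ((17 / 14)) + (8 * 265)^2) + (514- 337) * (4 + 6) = 4495585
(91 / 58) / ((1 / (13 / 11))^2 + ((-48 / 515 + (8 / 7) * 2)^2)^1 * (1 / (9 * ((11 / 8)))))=19786720979025 / 13928303947406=1.42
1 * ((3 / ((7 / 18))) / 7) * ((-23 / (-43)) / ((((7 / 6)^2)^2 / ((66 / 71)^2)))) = 7011556992 / 25501950187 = 0.27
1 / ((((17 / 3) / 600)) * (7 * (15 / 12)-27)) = -7200 / 1241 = -5.80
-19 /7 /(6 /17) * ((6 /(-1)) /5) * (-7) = -323 /5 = -64.60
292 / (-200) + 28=1327 / 50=26.54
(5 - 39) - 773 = -807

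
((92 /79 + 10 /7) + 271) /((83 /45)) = 6808365 /45899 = 148.33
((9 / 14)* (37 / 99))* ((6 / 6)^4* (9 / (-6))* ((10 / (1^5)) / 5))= -111 / 154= -0.72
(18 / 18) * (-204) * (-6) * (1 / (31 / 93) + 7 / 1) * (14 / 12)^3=19436.67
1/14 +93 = 1303/14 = 93.07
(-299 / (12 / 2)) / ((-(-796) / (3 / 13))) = -23 / 1592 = -0.01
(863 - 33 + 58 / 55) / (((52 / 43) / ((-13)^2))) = 6387693 / 55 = 116139.87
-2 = -2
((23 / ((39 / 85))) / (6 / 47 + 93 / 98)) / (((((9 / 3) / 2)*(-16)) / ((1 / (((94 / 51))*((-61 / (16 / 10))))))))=325703 / 11797461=0.03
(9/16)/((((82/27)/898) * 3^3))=4041/656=6.16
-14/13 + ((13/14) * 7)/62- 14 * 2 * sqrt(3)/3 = -28 * sqrt(3)/3- 1567/1612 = -17.14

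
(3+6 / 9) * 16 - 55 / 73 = 12683 / 219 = 57.91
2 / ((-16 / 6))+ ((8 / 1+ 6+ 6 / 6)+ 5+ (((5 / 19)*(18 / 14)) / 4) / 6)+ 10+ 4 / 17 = 533585 / 18088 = 29.50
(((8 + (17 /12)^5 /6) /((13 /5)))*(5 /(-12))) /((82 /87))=-9688749925 /6366117888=-1.52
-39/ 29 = -1.34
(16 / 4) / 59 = 4 / 59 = 0.07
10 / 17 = 0.59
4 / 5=0.80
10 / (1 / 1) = 10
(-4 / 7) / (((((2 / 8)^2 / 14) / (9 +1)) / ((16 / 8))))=-2560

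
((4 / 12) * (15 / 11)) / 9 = 5 / 99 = 0.05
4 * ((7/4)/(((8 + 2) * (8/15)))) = 21/16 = 1.31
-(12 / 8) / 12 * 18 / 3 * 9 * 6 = -81 / 2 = -40.50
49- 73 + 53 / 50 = -1147 / 50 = -22.94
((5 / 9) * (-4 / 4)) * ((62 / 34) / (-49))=155 / 7497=0.02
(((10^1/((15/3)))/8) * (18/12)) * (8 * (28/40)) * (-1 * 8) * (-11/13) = 924/65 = 14.22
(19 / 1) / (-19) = -1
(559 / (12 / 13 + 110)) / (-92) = -7267 / 132664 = -0.05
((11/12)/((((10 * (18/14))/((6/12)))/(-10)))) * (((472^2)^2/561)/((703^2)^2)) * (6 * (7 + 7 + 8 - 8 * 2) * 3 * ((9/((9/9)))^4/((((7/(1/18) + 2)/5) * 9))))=-1648930484880/4152123106577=-0.40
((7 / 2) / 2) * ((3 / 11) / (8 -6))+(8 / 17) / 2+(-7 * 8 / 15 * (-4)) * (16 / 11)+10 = 722459 / 22440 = 32.20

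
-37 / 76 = -0.49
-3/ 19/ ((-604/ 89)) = 0.02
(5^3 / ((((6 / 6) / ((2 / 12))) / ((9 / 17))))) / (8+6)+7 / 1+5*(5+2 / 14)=33.50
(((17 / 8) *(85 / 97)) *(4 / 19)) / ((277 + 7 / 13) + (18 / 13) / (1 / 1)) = 18785 / 13365436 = 0.00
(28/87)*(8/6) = 112/261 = 0.43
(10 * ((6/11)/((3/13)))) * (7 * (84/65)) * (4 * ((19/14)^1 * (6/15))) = 25536/55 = 464.29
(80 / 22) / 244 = 10 / 671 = 0.01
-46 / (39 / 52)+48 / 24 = -178 / 3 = -59.33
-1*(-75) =75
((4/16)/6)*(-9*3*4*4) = -18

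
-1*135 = -135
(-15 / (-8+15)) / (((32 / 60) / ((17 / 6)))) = -1275 / 112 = -11.38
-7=-7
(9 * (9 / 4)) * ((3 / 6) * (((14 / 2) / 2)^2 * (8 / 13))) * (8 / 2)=305.31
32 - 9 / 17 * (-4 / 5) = 2756 / 85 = 32.42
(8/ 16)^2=1/ 4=0.25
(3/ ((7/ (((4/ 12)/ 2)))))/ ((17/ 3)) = 3/ 238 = 0.01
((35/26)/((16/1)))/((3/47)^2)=77315/3744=20.65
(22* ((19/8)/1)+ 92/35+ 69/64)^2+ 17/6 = 47175252547/15052800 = 3133.99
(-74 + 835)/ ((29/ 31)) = 23591/ 29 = 813.48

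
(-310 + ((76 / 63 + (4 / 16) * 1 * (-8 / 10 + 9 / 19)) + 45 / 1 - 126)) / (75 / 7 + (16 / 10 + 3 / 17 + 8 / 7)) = -158671421 / 5548608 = -28.60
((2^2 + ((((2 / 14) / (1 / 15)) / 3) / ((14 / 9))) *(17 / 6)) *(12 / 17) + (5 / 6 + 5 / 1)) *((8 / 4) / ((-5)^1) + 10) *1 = 382856 / 4165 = 91.92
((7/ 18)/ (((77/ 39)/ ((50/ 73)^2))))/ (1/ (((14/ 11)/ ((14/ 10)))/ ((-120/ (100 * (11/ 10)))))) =-40625/ 527571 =-0.08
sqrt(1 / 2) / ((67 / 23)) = 23 *sqrt(2) / 134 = 0.24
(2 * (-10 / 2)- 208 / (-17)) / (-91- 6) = -38 / 1649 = -0.02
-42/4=-21/2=-10.50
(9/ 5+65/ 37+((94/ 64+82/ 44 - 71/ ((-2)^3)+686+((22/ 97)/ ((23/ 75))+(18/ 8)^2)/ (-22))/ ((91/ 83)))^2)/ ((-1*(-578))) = 122090217078790203577/ 174136882410668320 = 701.12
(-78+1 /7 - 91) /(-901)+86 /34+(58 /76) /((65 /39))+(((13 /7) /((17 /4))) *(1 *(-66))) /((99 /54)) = -15046681 /1198330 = -12.56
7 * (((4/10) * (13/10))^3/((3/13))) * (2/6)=199927/140625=1.42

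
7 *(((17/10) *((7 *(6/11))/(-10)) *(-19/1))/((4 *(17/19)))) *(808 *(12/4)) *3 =48237903/275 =175410.56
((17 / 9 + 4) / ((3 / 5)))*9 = 265 / 3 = 88.33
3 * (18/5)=54/5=10.80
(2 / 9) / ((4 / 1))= 1 / 18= 0.06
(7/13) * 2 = 14/13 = 1.08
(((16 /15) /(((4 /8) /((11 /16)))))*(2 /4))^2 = 121 /225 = 0.54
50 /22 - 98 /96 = 661 /528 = 1.25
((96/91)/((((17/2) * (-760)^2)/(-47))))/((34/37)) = -5217/474696950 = -0.00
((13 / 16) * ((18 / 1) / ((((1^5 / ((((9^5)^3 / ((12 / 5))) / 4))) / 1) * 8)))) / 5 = 8029754151691311 / 1024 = 7841556788761.05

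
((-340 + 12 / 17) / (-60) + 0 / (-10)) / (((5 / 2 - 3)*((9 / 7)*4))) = -5047 / 2295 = -2.20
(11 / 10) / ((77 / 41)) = 0.59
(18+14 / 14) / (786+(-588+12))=19 / 210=0.09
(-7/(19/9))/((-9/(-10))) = -70/19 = -3.68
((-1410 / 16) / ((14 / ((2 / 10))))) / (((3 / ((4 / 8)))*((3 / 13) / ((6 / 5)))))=-611 / 560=-1.09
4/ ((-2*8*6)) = -1/ 24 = -0.04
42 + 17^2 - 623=-292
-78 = -78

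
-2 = -2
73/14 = 5.21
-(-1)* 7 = 7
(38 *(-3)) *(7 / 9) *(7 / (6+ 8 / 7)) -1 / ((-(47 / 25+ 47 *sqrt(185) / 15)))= -1413893059 / 16271400+ 375 *sqrt(185) / 216952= -86.87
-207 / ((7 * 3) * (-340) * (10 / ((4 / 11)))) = 69 / 65450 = 0.00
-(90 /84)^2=-225 /196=-1.15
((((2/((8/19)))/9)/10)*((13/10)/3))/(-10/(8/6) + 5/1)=-247/27000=-0.01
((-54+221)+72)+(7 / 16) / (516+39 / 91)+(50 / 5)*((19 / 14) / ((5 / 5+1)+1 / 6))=1290935419 / 5263440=245.26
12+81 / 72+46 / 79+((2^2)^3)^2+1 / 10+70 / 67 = 4110.85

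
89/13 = 6.85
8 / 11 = 0.73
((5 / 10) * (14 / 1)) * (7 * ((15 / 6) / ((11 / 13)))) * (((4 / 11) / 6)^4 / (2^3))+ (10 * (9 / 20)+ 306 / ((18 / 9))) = 4109222635 / 26090262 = 157.50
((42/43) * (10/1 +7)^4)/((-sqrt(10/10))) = -81578.65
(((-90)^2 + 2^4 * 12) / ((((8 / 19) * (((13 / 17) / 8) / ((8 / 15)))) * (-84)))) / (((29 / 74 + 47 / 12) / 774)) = -204537636288 / 870415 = -234988.64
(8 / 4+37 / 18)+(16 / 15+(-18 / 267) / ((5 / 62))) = 34333 / 8010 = 4.29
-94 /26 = -47 /13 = -3.62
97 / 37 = 2.62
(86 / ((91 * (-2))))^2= 1849 / 8281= 0.22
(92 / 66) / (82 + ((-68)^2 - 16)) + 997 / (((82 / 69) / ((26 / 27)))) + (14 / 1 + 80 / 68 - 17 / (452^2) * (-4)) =6802223767907923 / 8264711499660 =823.04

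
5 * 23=115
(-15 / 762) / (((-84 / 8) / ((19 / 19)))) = 5 / 2667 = 0.00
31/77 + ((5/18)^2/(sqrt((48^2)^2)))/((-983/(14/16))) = 181983767389/452024229888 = 0.40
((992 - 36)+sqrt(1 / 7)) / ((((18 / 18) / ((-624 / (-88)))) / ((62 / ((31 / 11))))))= 156 * sqrt(7) / 7+149136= 149194.96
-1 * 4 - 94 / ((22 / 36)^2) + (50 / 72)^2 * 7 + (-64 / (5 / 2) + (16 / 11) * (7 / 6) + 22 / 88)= -216390193 / 784080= -275.98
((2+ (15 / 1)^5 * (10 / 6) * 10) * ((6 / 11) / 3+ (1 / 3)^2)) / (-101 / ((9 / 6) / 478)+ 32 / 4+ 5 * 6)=-183515654 / 1591293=-115.32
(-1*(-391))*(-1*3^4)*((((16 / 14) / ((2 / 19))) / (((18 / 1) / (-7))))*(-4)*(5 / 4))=-668610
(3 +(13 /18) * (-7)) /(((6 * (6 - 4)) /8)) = -37 /27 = -1.37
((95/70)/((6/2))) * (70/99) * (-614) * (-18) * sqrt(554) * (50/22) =2916500 * sqrt(554)/363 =189108.15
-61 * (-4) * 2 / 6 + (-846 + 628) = -410 / 3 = -136.67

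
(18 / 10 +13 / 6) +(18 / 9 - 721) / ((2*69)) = -143 / 115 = -1.24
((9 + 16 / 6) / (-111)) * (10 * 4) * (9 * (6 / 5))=-1680 / 37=-45.41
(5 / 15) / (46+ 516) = 0.00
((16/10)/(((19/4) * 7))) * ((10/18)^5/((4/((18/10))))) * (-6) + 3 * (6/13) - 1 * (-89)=341747425/3781323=90.38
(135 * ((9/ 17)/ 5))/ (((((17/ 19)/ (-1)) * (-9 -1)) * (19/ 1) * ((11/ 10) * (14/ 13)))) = 3159/ 44506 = 0.07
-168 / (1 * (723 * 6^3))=-7 / 6507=-0.00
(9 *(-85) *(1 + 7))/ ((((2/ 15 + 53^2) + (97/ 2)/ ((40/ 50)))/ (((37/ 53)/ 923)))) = -0.00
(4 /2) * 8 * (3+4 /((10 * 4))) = 248 /5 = 49.60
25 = 25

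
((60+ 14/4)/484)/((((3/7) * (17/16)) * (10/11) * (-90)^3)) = -0.00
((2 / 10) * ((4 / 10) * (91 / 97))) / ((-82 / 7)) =-637 / 99425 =-0.01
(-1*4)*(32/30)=-64/15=-4.27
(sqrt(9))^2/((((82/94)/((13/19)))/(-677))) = -3722823/779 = -4778.98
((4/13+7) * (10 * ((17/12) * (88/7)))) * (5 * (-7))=-1776500/39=-45551.28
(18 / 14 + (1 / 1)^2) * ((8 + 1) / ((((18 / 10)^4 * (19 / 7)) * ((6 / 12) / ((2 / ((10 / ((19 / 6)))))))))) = 2000 / 2187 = 0.91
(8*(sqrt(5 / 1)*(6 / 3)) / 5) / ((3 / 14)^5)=8605184*sqrt(5) / 1215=15836.85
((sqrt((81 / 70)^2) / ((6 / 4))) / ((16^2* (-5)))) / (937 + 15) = -27 / 42649600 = -0.00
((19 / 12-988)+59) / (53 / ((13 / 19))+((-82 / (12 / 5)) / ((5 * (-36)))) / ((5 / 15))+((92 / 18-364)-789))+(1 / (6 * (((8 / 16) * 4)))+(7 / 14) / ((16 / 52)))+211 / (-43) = -2409738503 / 1033431384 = -2.33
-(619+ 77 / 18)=-11219 / 18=-623.28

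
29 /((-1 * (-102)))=29 /102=0.28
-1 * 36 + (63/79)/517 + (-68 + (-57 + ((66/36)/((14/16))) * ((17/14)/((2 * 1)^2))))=-1925606399/12007842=-160.36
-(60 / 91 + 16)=-1516 / 91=-16.66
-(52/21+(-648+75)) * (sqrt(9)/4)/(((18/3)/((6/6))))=11981/168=71.32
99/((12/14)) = 231/2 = 115.50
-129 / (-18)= 7.17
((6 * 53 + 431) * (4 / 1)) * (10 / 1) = 29960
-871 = -871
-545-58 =-603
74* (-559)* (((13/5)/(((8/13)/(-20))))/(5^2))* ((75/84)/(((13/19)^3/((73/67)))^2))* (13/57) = 20993454329461/63725844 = 329433.92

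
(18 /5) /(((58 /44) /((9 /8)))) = 3.07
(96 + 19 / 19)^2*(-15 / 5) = -28227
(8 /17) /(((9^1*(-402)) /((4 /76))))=-4 /584307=-0.00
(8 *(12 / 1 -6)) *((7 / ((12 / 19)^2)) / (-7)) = -361 / 3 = -120.33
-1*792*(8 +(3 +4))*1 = -11880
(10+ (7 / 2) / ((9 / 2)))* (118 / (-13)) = -97.83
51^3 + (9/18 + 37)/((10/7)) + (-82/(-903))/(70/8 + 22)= 1437690713/10836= 132677.25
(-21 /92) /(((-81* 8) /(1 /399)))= 1 /1132704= 0.00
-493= -493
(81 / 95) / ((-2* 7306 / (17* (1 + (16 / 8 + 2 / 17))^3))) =-12059037 / 401172460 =-0.03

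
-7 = -7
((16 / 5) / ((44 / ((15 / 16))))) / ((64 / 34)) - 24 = -33741 / 1408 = -23.96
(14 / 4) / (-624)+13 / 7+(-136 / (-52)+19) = 205007 / 8736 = 23.47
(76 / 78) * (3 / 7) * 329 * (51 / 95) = 4794 / 65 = 73.75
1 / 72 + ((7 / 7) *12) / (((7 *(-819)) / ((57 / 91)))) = 52495 / 4173624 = 0.01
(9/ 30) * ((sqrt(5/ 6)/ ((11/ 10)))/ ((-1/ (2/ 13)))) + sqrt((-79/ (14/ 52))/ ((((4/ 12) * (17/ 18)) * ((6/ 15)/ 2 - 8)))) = -sqrt(30)/ 143 + 6 * sqrt(47005)/ 119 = 10.89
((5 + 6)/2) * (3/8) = 33/16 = 2.06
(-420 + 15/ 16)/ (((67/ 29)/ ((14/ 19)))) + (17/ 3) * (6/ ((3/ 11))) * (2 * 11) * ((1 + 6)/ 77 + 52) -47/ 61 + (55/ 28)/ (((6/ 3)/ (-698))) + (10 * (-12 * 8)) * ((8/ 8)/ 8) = 617183739553/ 4348568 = 141928.04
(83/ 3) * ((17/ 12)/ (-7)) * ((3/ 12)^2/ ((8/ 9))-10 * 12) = 671.51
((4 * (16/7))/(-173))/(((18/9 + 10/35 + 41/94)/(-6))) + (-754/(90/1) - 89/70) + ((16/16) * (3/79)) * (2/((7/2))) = -16296464867/1713431790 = -9.51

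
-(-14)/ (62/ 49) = 343/ 31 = 11.06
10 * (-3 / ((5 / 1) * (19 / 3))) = -0.95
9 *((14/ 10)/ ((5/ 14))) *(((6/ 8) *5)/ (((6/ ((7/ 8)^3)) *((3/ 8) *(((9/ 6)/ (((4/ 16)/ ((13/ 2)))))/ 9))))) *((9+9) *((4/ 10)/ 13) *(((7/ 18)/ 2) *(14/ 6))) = 2470629/ 1081600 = 2.28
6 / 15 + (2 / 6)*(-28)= -8.93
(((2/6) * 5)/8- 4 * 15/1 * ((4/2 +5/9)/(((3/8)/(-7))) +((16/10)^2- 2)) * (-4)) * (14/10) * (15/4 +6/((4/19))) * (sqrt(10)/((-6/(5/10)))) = 1226015441 * sqrt(10)/28800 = 134618.10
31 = 31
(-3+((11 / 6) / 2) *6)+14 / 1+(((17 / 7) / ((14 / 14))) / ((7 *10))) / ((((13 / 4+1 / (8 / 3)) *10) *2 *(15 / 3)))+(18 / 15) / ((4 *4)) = 23553211 / 1421000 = 16.58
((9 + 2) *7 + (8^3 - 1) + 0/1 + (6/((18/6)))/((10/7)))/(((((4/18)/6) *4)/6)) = 238707/10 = 23870.70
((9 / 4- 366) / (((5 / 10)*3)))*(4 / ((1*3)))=-323.33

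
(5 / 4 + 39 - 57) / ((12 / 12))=-16.75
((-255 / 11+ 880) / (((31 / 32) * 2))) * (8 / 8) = 150800 / 341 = 442.23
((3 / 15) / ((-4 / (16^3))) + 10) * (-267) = 260058 / 5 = 52011.60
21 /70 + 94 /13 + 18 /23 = 24857 /2990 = 8.31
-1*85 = -85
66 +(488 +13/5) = 2783/5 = 556.60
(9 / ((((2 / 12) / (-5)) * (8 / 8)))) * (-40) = 10800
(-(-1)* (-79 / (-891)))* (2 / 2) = 79 / 891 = 0.09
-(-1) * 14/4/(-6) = -7/12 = -0.58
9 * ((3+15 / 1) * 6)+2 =974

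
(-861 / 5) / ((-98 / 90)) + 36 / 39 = 14475 / 91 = 159.07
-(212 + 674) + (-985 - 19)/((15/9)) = -1488.40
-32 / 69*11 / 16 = -0.32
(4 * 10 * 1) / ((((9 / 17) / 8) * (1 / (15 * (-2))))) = -54400 / 3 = -18133.33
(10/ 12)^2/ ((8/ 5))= 125/ 288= 0.43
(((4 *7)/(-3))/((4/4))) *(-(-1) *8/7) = -32/3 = -10.67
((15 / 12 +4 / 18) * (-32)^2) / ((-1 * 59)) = -13568 / 531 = -25.55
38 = 38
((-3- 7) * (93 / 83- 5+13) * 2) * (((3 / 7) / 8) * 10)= -56775 / 581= -97.72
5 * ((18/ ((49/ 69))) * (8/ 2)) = 24840/ 49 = 506.94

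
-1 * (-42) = 42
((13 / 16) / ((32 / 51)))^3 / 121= 0.02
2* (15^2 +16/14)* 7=3166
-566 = -566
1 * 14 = 14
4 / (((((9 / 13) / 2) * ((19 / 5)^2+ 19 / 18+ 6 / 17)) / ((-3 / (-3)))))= 88400 / 121241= 0.73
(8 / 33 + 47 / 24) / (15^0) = 581 / 264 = 2.20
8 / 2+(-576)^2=331780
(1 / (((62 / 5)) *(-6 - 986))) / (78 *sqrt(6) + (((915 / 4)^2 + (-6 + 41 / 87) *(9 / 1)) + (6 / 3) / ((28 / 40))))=-34470280817 / 22166909147849377364 + 12857208 *sqrt(6) / 5541727286962344341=-0.00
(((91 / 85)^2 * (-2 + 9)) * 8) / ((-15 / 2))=-927472 / 108375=-8.56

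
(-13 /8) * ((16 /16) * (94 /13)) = -11.75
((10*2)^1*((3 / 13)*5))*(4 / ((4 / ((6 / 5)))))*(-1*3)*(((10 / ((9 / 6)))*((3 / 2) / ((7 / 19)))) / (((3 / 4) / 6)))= -1641600 / 91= -18039.56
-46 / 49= -0.94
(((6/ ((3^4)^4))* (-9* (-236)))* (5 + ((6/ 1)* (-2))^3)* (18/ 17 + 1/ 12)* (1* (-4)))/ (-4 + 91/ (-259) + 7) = 3505539988/ 3984213177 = 0.88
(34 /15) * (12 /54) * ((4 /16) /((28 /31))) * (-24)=-1054 /315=-3.35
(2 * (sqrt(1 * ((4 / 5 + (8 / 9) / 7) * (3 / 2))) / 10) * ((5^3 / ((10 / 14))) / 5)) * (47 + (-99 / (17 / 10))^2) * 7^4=2385832883 * sqrt(15330) / 4335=68143117.07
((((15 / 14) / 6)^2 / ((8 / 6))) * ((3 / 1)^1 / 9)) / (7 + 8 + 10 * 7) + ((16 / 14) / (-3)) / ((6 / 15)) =-152305 / 159936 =-0.95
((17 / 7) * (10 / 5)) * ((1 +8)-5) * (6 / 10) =11.66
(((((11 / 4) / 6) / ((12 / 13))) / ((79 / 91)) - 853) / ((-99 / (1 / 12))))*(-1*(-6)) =19394443 / 4504896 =4.31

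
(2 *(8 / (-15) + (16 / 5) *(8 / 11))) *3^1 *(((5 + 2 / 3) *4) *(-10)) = -80512 / 33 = -2439.76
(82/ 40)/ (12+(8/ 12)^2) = 369/ 2240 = 0.16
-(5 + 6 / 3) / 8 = -7 / 8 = -0.88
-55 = -55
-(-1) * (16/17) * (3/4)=12/17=0.71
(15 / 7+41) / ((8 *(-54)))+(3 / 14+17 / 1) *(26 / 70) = 333079 / 52920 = 6.29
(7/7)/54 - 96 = -5183/54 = -95.98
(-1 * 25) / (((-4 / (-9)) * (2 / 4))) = -225 / 2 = -112.50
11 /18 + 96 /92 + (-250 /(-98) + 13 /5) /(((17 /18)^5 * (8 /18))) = 2459574832129 /144016095510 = 17.08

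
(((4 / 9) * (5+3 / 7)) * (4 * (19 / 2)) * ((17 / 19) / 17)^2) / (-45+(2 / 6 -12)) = -8 / 1785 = -0.00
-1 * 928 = -928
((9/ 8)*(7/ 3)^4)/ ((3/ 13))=31213/ 216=144.50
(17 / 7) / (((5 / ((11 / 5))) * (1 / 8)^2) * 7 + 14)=11968 / 70217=0.17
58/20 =29/10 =2.90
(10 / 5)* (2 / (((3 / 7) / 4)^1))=112 / 3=37.33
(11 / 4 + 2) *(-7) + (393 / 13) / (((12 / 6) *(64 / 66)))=-14695 / 832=-17.66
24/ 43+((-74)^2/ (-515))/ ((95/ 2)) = 703264/ 2103775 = 0.33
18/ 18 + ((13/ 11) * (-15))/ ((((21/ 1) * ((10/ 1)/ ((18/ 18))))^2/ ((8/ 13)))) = 8083/ 8085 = 1.00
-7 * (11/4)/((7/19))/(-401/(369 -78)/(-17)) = -1033923/1604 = -644.59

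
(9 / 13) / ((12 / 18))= 27 / 26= 1.04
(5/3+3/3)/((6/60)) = 80/3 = 26.67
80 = 80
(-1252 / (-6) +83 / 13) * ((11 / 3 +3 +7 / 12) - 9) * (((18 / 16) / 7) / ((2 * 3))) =-10.08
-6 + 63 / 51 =-81 / 17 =-4.76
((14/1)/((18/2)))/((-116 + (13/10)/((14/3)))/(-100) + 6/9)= 196000/229809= 0.85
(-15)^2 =225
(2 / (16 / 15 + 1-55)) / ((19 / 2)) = -30 / 7543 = -0.00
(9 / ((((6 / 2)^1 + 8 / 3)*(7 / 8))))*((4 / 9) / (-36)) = -8 / 357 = -0.02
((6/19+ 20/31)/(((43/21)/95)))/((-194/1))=-29715/129301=-0.23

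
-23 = -23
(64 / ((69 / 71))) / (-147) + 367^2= 1366145983 / 10143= 134688.55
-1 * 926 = -926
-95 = -95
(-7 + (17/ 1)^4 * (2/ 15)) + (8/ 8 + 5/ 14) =2337403/ 210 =11130.49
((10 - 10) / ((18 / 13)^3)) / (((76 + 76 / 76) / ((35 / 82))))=0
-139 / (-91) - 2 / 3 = 235 / 273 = 0.86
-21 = -21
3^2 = 9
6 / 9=0.67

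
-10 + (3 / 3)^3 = -9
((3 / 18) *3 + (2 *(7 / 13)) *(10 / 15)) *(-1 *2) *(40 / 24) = -475 / 117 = -4.06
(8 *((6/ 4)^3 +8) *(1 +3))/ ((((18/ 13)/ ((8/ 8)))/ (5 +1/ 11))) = 132496/ 99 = 1338.34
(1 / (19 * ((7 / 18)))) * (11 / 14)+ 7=6616 / 931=7.11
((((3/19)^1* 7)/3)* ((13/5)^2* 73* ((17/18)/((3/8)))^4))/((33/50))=3692948499968/333213507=11082.83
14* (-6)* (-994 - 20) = 85176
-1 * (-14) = 14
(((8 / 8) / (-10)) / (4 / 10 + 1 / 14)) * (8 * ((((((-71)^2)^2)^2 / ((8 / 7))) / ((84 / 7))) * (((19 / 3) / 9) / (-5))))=601196537589803491 / 53460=11245726479420.19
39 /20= 1.95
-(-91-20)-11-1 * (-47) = 147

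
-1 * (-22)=22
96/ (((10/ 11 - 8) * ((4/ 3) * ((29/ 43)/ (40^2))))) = -9081600/ 377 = -24089.12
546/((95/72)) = 39312/95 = 413.81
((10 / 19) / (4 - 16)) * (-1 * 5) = 25 / 114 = 0.22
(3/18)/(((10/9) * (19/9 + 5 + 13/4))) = 27/1865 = 0.01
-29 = -29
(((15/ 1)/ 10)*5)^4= 50625/ 16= 3164.06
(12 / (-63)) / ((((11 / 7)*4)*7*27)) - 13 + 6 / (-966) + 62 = 7028185 / 143451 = 48.99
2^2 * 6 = 24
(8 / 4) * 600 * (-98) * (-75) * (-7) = -61740000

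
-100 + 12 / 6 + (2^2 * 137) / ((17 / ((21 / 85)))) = -130102 / 1445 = -90.04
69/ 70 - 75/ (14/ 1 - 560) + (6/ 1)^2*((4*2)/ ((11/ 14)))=262883/ 715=367.67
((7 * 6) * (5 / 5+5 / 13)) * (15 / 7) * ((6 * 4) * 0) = 0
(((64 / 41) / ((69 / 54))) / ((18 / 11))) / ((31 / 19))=13376 / 29233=0.46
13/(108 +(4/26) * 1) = 169/1406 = 0.12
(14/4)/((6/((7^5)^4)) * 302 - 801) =-558545864083284007/127827210608774421978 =-0.00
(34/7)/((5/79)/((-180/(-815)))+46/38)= 1837224/566279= 3.24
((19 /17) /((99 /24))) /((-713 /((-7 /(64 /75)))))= 3325 /1066648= 0.00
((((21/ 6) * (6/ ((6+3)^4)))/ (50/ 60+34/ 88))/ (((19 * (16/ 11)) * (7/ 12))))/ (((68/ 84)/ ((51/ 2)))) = 121/ 23598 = 0.01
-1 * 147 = -147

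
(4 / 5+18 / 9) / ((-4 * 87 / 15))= -0.12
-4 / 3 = -1.33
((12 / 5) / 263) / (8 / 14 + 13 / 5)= 28 / 9731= 0.00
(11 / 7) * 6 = 66 / 7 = 9.43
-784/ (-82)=392/ 41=9.56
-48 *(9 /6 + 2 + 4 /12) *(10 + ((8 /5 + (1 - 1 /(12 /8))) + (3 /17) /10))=-112148 /51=-2198.98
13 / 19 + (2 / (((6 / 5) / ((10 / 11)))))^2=61657 / 20691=2.98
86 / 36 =43 / 18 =2.39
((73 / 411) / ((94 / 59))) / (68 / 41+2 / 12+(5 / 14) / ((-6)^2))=14833308 / 244173319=0.06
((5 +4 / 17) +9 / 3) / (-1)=-140 / 17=-8.24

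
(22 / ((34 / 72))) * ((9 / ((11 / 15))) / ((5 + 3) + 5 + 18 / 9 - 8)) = 9720 / 119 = 81.68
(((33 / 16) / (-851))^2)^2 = 1185921 / 34371475105447936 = 0.00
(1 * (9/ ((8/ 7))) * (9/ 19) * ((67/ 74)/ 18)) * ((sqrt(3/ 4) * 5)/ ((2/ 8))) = 21105 * sqrt(3)/ 11248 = 3.25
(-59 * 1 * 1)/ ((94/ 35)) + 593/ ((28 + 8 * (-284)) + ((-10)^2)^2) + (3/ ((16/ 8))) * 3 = -6339805/ 364532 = -17.39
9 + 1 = 10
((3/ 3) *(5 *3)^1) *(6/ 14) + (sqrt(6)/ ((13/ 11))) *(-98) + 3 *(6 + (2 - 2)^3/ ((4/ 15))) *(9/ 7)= 207/ 7 - 1078 *sqrt(6)/ 13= -173.55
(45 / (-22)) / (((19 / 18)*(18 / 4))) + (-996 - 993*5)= -1245939 / 209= -5961.43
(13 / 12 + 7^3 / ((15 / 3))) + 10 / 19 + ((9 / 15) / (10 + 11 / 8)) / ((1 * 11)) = 80124511 / 1141140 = 70.21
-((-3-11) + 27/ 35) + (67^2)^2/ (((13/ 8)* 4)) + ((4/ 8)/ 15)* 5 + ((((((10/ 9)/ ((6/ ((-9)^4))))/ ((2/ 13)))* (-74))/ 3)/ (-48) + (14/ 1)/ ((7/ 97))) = 67800932347/ 21840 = 3104438.29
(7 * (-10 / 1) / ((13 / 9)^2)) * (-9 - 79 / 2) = 1627.19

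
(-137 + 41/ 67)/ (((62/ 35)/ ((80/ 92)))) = -3198300/ 47771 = -66.95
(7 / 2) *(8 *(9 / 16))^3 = 5103 / 16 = 318.94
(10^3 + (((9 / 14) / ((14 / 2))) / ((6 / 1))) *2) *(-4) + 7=-195663 / 49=-3993.12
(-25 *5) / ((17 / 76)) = -9500 / 17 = -558.82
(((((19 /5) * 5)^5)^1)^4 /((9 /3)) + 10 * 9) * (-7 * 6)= -526259628405643414706982194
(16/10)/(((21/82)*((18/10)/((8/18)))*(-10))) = -1312/8505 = -0.15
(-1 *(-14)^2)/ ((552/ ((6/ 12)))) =-49/ 276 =-0.18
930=930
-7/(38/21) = -147/38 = -3.87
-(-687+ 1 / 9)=6182 / 9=686.89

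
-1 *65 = -65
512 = 512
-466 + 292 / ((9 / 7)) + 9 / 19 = -40769 / 171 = -238.42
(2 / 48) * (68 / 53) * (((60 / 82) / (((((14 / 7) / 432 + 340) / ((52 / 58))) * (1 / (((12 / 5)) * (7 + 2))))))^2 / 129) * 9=112570121723904 / 17377416001898766479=0.00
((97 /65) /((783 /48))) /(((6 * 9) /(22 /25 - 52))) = -110192 /1272375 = -0.09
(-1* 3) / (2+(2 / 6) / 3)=-27 / 19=-1.42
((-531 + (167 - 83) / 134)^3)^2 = 2013436413500924878841390625 / 90458382169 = 22258151928245822.52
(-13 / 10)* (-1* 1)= 1.30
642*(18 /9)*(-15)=-19260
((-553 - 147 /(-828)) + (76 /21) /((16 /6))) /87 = -36739 /5796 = -6.34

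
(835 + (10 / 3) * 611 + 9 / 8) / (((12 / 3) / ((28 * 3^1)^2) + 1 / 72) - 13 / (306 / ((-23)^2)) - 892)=-172298553 / 54845617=-3.14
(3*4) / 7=12 / 7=1.71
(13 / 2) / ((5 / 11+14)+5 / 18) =1287 / 2917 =0.44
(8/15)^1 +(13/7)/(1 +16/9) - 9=-4094/525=-7.80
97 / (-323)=-0.30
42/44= 21/22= 0.95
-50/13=-3.85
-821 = -821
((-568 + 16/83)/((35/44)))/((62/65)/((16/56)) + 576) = -26957216/21878717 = -1.23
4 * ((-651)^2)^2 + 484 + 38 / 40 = 718429150888.95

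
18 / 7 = 2.57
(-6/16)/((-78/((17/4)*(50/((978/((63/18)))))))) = 2975/813696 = 0.00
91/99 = 0.92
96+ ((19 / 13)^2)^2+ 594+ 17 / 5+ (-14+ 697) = 197208407 / 142805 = 1380.96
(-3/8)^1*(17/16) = -51/128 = -0.40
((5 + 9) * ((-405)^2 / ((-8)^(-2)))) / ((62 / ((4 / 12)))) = 790141.94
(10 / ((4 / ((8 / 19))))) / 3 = 20 / 57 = 0.35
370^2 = 136900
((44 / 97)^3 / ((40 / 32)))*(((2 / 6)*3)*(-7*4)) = -9540608 / 4563365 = -2.09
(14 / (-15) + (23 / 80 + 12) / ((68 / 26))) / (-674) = -30721 / 5499840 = -0.01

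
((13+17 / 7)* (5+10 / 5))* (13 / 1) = 1404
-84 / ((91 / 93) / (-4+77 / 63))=3100 / 13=238.46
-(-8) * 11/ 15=88/ 15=5.87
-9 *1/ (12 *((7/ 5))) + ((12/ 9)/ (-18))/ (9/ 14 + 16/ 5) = -112865/ 203364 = -0.55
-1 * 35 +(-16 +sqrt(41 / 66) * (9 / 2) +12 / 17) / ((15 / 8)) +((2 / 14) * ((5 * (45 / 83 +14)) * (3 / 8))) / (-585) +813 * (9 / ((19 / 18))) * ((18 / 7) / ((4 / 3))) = 2 * sqrt(2706) / 55 +780218882075 / 58550856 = 13327.38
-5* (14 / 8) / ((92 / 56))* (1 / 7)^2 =-0.11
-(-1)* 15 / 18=5 / 6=0.83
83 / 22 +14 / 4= 80 / 11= 7.27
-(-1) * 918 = 918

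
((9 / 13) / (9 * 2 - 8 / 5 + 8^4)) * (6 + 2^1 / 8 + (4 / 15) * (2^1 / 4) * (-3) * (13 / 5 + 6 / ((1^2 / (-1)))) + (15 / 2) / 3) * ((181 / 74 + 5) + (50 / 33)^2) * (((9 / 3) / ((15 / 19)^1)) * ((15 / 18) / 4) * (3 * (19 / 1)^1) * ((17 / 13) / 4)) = 1623593323591 / 6637856642560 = 0.24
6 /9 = 2 /3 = 0.67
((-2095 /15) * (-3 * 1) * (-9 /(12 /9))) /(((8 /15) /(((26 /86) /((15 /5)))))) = -735345 /1376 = -534.41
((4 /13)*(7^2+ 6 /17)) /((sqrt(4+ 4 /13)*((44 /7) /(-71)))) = -59569*sqrt(182) /9724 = -82.64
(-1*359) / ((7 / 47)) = -16873 / 7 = -2410.43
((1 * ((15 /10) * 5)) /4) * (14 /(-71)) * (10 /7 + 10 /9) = -200 /213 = -0.94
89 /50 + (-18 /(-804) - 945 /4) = -1570799 /6700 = -234.45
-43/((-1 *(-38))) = -43/38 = -1.13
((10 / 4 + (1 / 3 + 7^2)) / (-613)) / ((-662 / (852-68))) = 0.10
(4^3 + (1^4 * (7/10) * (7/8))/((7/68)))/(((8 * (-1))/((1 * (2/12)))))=-1399/960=-1.46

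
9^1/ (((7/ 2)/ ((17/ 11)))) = 306/ 77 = 3.97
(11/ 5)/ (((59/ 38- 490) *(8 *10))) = -209/ 3712200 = -0.00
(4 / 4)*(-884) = -884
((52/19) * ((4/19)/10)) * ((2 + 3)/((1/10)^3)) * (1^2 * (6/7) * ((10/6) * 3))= 3120000/2527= 1234.67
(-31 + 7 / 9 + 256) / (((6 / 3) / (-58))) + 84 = -58172 / 9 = -6463.56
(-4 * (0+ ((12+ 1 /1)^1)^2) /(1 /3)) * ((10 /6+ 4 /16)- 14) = 24505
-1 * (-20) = 20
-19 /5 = -3.80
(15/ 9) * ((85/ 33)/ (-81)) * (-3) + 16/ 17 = 49993/ 45441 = 1.10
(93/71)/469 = 0.00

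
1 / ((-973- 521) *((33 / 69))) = -23 / 16434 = -0.00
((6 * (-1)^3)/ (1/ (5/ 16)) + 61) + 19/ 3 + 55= 2891/ 24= 120.46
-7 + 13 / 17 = -106 / 17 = -6.24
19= 19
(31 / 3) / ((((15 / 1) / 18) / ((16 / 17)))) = 992 / 85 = 11.67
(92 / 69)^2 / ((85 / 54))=96 / 85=1.13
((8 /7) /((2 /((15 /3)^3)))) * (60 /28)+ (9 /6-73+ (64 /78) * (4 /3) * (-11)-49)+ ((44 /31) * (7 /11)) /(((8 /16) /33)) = 28485421 /355446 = 80.14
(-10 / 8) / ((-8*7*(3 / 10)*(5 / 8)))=5 / 42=0.12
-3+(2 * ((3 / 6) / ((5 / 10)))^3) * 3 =3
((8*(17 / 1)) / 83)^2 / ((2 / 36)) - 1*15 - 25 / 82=18654401 / 564898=33.02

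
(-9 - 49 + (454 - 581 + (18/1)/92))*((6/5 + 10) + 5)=-2993.83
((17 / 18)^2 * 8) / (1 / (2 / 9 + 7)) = 37570 / 729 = 51.54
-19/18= -1.06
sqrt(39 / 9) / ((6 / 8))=4*sqrt(39) / 9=2.78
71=71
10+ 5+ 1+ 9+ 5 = 30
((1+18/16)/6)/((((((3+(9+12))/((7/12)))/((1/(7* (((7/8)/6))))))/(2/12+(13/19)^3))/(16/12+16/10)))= 535381/44446320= 0.01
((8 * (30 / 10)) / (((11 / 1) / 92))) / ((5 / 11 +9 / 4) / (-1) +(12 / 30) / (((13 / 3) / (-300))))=-6.60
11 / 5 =2.20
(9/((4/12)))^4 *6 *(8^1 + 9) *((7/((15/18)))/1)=2276693244/5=455338648.80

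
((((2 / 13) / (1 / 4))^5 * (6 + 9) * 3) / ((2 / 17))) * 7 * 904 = 79313633280 / 371293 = 213614.67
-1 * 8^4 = -4096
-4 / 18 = -2 / 9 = -0.22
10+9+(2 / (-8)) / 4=303 / 16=18.94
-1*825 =-825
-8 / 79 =-0.10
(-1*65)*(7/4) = -455/4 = -113.75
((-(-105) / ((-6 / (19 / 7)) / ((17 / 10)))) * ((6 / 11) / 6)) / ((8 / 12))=-969 / 88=-11.01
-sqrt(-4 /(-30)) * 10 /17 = -2 * sqrt(30) /51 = -0.21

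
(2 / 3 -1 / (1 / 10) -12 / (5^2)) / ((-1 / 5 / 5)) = 736 / 3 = 245.33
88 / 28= 22 / 7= 3.14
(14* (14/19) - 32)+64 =804/19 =42.32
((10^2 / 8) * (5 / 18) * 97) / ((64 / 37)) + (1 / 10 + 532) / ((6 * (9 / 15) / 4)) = 1810801 / 2304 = 785.94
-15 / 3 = -5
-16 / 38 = -8 / 19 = -0.42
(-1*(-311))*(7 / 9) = 2177 / 9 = 241.89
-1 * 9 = -9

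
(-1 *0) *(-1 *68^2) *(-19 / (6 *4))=0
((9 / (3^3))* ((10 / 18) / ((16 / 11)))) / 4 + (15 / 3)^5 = 3125.03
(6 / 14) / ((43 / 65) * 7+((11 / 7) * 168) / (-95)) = 3705 / 16009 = 0.23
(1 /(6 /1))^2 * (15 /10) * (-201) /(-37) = 67 /296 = 0.23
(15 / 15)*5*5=25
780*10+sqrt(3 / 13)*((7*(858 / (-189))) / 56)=7800 - 11*sqrt(39) / 252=7799.73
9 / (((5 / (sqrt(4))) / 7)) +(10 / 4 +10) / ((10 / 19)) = 979 / 20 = 48.95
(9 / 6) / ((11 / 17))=51 / 22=2.32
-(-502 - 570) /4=268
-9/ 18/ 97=-1/ 194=-0.01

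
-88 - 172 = -260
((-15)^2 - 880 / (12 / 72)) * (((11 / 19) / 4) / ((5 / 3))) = -33363 / 76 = -438.99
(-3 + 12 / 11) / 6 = -7 / 22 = -0.32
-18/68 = -0.26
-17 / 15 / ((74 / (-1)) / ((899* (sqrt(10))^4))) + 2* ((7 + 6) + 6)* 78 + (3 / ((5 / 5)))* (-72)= 457858 / 111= 4124.85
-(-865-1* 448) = 1313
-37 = -37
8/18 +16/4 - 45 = -40.56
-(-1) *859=859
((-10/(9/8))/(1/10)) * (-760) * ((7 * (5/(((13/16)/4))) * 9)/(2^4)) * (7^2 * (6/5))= 5005056000/13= 385004307.69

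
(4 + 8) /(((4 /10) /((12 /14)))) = 180 /7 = 25.71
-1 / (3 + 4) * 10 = -10 / 7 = -1.43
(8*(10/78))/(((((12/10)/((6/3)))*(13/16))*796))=800/302679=0.00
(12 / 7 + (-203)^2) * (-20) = -5769500 / 7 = -824214.29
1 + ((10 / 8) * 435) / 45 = 13.08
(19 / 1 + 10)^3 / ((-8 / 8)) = -24389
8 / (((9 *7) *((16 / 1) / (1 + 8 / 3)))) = 11 / 378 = 0.03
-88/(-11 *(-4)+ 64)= -22/27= -0.81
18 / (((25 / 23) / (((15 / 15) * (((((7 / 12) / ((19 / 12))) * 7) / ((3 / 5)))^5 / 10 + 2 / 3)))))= 4079033594123 / 1671366825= 2440.54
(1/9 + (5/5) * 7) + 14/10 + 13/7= 3266/315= 10.37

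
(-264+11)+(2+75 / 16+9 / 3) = -3893 / 16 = -243.31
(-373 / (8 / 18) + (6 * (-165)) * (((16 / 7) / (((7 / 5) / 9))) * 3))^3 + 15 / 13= -8614059056738122811601 / 97883968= -88002757067818.53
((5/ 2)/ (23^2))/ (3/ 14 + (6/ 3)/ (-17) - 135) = -595/ 16984603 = -0.00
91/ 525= 13/ 75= 0.17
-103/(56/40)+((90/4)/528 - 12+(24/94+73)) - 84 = -11149241/115808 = -96.27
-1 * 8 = -8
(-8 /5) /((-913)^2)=-8 /4167845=-0.00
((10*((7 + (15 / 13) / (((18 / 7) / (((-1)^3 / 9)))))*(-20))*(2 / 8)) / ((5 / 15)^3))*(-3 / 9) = 121975 / 39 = 3127.56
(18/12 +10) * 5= 115/2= 57.50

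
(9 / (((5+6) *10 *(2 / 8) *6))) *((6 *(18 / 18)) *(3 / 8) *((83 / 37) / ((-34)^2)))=2241 / 9409840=0.00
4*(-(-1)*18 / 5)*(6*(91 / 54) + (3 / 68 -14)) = -4706 / 85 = -55.36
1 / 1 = 1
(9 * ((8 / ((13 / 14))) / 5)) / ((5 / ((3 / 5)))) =3024 / 1625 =1.86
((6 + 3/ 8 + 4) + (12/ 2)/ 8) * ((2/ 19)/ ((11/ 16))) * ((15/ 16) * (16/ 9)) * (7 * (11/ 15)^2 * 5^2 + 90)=522.68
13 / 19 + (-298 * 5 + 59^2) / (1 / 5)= 189158 / 19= 9955.68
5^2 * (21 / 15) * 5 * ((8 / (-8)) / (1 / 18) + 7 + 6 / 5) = -1715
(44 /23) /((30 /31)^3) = 327701 /155250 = 2.11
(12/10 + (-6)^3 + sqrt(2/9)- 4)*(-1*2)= 2188/5- 2*sqrt(2)/3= 436.66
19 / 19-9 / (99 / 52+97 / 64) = -4643 / 2845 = -1.63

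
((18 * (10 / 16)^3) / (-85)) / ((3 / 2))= -75 / 2176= -0.03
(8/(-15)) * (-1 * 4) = 32/15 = 2.13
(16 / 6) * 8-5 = 49 / 3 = 16.33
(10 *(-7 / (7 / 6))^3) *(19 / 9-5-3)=12720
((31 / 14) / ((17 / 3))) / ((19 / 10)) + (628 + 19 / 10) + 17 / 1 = 14631059 / 22610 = 647.11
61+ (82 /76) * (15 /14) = 33067 /532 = 62.16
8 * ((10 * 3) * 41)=9840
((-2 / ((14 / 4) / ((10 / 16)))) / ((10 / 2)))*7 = -1 / 2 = -0.50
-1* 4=-4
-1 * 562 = -562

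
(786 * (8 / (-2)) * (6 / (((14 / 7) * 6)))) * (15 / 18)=-1310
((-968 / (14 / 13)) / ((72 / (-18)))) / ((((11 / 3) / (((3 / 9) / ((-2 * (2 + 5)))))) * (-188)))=143 / 18424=0.01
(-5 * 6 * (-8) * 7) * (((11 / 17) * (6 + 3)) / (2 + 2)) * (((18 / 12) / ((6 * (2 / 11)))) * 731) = 4916835 / 2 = 2458417.50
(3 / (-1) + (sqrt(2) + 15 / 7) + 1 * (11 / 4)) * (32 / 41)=32 * sqrt(2) / 41 + 424 / 287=2.58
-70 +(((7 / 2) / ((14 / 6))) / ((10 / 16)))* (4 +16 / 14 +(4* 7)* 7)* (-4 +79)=252950 / 7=36135.71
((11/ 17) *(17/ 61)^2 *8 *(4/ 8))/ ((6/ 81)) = 10098/ 3721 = 2.71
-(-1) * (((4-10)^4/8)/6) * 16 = 432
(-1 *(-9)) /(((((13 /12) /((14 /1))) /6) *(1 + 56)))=3024 /247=12.24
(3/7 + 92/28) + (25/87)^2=3.80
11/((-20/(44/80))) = -121/400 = -0.30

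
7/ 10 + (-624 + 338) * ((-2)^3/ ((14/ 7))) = 11447/ 10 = 1144.70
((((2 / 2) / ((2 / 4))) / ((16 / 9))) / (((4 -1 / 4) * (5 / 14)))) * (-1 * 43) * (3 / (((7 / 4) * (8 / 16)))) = -3096 / 25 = -123.84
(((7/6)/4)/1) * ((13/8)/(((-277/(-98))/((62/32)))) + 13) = 1751477/425472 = 4.12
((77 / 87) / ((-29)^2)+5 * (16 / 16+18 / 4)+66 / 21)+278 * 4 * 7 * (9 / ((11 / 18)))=1292043699635 / 11267718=114667.73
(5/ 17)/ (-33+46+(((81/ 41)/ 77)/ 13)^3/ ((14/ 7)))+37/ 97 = 1197572949702475793/ 2963792579450127163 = 0.40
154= 154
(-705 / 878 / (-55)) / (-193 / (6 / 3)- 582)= -0.00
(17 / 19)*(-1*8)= -136 / 19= -7.16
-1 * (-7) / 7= 1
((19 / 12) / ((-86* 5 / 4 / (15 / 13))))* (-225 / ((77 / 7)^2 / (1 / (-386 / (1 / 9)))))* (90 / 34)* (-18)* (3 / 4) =577125 / 1775388472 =0.00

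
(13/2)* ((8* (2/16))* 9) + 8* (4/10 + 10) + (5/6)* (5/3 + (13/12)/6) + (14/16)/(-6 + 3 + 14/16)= 142.83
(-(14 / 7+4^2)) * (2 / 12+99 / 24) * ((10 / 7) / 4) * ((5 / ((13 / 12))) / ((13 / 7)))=-23175 / 338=-68.57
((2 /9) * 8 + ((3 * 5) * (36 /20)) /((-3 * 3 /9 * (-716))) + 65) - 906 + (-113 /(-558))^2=-23384477447 /27867078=-839.14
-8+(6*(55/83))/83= -54782/6889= -7.95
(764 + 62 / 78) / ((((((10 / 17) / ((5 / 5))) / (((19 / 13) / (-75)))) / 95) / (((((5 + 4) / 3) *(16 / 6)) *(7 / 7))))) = -732193196 / 38025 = -19255.57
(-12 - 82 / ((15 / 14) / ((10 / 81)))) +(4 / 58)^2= -4382320 / 204363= -21.44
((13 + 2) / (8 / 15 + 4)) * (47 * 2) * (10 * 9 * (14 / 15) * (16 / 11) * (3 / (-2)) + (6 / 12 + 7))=-40893525 / 748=-54670.49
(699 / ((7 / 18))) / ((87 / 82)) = 343908 / 203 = 1694.13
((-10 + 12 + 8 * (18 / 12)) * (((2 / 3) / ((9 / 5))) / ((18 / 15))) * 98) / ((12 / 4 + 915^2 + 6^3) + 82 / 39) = 0.00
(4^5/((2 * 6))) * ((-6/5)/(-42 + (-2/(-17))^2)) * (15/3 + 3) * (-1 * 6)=-3551232/30335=-117.07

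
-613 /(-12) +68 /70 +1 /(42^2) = 114782 /2205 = 52.06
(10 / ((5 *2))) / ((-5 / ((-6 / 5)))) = 6 / 25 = 0.24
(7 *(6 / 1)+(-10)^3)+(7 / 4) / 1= -3825 / 4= -956.25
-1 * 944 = -944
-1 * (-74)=74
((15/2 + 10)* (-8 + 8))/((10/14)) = 0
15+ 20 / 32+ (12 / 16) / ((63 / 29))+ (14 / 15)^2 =212201 / 12600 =16.84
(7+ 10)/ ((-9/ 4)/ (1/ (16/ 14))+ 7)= 119/ 31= 3.84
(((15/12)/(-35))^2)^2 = 1/614656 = 0.00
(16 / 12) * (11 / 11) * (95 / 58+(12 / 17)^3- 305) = -57562674 / 142477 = -404.01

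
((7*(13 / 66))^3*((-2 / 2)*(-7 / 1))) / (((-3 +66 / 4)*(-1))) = -5274997 / 3881196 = -1.36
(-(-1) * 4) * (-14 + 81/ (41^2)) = -93812/ 1681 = -55.81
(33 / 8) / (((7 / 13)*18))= 143 / 336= 0.43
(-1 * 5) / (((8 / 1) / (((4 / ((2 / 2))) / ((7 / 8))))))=-20 / 7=-2.86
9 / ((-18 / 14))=-7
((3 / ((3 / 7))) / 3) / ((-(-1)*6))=0.39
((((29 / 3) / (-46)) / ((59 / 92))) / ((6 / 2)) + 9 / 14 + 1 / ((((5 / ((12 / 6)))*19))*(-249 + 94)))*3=58399207 / 36488550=1.60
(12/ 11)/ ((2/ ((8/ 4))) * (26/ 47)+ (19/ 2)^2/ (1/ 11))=752/ 684717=0.00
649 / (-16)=-649 / 16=-40.56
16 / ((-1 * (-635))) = 16 / 635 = 0.03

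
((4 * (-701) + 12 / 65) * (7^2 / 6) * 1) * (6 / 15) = -8930152 / 975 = -9159.13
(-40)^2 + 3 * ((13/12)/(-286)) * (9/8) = 1126391/704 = 1599.99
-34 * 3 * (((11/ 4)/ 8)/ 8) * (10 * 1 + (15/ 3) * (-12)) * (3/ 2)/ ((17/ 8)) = 2475/ 16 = 154.69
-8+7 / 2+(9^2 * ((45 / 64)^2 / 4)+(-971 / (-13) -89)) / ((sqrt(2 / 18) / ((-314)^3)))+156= 10624009676757 / 26624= 399038825.00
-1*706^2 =-498436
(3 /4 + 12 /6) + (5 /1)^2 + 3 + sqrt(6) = sqrt(6) + 123 /4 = 33.20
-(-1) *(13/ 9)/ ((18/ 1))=0.08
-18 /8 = -2.25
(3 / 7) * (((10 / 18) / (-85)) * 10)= -10 / 357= -0.03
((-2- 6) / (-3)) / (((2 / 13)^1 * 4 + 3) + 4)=104 / 297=0.35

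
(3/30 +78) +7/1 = 851/10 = 85.10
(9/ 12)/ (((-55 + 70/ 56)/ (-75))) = 45/ 43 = 1.05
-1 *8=-8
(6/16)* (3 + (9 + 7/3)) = 43/8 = 5.38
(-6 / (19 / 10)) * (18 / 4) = -270 / 19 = -14.21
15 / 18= 5 / 6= 0.83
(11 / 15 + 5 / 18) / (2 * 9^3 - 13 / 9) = 91 / 131090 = 0.00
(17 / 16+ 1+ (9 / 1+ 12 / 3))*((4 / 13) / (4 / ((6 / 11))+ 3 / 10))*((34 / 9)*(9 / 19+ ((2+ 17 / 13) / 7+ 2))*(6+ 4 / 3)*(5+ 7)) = 3060950640 / 5147233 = 594.68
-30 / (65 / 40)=-240 / 13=-18.46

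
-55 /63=-0.87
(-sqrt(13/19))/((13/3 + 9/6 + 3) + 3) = -0.07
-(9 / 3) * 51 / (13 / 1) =-153 / 13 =-11.77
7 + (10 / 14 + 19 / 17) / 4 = 1775 / 238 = 7.46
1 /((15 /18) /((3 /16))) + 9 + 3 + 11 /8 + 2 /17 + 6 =1676 /85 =19.72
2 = 2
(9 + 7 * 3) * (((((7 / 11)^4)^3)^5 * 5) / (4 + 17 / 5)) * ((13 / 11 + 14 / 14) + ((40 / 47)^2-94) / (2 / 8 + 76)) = 541337121531950682222632784153132616412267945079506207978400 / 16698638753752584832319889516904397273761165468471757802693558635869643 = 0.00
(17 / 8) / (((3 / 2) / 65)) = 1105 / 12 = 92.08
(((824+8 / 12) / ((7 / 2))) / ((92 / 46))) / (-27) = -2474 / 567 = -4.36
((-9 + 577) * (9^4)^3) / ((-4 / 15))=-601574912704530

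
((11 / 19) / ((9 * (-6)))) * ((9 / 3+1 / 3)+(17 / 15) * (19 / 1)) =-4103 / 15390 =-0.27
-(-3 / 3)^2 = -1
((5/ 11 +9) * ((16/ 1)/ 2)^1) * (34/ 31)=28288/ 341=82.96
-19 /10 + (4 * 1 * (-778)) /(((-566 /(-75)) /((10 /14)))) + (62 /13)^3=-187.97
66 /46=33 /23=1.43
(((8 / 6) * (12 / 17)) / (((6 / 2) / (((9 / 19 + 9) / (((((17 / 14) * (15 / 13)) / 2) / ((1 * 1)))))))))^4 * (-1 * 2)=-589054429638950912 / 909087685468561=-647.96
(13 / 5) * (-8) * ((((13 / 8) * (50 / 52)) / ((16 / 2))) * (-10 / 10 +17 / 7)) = -325 / 56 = -5.80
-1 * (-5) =5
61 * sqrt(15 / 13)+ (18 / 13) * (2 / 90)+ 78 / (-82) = -2453 / 2665+ 61 * sqrt(195) / 13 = 64.60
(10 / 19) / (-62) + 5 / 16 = 2865 / 9424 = 0.30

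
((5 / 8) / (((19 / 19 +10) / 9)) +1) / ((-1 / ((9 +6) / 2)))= -1995 / 176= -11.34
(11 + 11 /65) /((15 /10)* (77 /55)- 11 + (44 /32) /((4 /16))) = -726 /221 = -3.29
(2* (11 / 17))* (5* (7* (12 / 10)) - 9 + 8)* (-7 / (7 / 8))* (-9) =64944 / 17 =3820.24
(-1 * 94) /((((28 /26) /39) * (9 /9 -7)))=7943 /14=567.36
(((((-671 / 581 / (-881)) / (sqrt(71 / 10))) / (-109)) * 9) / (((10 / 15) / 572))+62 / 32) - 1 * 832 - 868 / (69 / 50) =-1610789 / 1104 - 5181462 * sqrt(710) / 3961292279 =-1459.08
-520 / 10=-52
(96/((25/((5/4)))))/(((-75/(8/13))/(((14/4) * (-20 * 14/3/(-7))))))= -1792/975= -1.84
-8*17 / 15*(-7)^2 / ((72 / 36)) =-3332 / 15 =-222.13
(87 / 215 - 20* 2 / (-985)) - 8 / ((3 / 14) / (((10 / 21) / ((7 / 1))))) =-5588683 / 2668365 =-2.09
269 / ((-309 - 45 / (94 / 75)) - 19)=-25286 / 34207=-0.74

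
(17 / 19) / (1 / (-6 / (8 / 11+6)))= -561 / 703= -0.80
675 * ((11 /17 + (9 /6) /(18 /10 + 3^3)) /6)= 85575 /1088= 78.65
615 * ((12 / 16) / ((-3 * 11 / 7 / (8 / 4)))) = -4305 / 22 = -195.68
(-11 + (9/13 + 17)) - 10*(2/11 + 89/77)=-6691/1001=-6.68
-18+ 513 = 495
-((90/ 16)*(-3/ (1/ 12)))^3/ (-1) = -66430125/ 8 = -8303765.62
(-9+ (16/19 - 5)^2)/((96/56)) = 5236/1083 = 4.83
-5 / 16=-0.31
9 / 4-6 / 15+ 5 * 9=937 / 20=46.85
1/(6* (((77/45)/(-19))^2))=243675/11858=20.55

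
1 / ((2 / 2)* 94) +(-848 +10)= -837.99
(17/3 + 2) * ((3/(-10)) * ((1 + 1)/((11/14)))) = -322/55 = -5.85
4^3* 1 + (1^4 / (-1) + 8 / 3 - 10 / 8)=773 / 12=64.42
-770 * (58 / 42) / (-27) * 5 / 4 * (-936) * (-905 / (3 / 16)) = 6004856000 / 27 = 222402074.07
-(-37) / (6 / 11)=407 / 6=67.83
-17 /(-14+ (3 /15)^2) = 425 /349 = 1.22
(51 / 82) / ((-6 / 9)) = -153 / 164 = -0.93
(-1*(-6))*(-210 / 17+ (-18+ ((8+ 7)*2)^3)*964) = 2653084836 / 17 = 156063813.88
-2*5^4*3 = -3750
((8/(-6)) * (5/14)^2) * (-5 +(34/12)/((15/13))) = 1145/2646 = 0.43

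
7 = 7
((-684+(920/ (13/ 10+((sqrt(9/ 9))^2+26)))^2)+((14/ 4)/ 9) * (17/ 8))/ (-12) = -4309244447/ 138393792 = -31.14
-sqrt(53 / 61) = -sqrt(3233) / 61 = -0.93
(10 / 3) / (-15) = -2 / 9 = -0.22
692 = 692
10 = 10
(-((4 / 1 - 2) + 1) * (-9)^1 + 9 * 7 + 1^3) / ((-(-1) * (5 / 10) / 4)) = 728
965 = 965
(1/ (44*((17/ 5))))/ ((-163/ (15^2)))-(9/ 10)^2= -1248543/ 1524050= -0.82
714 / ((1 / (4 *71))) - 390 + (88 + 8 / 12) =607424 / 3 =202474.67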